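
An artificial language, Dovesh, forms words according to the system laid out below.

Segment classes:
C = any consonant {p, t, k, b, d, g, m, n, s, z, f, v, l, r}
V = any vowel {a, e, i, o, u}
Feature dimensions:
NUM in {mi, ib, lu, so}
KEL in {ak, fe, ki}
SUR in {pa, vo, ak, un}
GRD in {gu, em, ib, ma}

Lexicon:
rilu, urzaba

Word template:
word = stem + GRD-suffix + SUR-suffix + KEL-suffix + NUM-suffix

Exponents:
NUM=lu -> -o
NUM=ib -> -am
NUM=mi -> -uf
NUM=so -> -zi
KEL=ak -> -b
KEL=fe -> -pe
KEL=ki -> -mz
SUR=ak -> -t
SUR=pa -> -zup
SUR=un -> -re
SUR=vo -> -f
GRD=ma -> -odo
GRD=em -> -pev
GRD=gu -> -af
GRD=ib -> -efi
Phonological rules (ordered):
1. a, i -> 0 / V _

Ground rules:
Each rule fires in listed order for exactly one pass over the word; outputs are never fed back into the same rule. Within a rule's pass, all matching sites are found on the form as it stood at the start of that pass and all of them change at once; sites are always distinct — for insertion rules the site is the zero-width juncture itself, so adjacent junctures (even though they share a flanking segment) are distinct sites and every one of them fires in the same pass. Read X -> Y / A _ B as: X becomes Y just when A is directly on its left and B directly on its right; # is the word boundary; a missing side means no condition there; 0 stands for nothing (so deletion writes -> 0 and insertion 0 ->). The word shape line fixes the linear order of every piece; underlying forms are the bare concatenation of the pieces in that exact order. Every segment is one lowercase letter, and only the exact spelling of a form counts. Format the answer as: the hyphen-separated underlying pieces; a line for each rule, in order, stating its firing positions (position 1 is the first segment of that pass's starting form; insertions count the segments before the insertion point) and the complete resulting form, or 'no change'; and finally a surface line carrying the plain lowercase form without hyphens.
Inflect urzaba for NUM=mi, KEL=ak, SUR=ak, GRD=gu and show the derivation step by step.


underlying: urzaba-af-t-b-uf
1. a, i -> 0 / V _: fires at position(s) 7: urzabaftbuf
surface: urzabaftbuf


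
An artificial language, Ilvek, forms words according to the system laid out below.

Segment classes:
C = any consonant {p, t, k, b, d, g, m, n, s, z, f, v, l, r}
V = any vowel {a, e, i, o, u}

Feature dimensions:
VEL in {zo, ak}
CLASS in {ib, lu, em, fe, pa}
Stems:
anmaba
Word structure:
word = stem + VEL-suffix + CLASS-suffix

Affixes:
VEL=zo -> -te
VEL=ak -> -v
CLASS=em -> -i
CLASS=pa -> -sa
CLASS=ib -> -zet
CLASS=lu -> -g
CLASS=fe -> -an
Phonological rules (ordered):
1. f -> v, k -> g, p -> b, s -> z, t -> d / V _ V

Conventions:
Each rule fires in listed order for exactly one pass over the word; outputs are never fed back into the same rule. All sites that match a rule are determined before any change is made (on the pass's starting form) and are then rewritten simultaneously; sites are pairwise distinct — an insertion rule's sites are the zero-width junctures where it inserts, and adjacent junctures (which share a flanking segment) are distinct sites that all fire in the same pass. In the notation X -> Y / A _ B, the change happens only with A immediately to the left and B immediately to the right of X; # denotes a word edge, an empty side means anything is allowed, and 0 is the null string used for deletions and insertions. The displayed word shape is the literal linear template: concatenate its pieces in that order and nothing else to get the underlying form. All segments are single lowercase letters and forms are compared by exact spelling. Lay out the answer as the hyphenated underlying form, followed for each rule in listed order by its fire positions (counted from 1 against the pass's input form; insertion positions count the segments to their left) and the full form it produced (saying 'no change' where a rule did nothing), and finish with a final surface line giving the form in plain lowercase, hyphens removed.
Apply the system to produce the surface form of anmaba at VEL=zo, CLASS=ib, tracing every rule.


underlying: anmaba-te-zet
1. f -> v, k -> g, p -> b, s -> z, t -> d / V _ V: fires at position(s) 7: anmabadezet
surface: anmabadezet


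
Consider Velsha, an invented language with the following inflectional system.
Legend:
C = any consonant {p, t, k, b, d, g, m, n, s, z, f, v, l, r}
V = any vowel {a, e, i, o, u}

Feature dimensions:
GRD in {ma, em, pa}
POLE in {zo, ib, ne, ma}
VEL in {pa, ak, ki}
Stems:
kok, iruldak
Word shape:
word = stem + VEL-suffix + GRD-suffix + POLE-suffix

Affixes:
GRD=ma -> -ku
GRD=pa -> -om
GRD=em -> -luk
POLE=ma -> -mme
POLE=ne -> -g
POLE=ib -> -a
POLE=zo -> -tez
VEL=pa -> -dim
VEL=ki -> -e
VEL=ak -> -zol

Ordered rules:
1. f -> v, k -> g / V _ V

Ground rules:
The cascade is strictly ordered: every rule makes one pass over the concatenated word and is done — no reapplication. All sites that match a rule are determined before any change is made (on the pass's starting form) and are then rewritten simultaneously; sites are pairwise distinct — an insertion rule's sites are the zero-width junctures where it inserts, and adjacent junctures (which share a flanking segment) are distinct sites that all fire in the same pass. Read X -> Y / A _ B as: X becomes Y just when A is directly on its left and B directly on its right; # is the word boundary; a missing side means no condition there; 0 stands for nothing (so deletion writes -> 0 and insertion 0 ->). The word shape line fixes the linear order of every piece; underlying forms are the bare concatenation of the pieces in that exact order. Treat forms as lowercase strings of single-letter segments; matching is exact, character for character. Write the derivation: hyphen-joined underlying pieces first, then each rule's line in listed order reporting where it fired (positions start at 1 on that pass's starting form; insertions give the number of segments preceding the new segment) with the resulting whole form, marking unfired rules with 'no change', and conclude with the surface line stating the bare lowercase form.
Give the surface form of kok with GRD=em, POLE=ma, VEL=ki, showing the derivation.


underlying: kok-e-luk-mme
1. f -> v, k -> g / V _ V: fires at position(s) 3: kogelukmme
surface: kogelukmme


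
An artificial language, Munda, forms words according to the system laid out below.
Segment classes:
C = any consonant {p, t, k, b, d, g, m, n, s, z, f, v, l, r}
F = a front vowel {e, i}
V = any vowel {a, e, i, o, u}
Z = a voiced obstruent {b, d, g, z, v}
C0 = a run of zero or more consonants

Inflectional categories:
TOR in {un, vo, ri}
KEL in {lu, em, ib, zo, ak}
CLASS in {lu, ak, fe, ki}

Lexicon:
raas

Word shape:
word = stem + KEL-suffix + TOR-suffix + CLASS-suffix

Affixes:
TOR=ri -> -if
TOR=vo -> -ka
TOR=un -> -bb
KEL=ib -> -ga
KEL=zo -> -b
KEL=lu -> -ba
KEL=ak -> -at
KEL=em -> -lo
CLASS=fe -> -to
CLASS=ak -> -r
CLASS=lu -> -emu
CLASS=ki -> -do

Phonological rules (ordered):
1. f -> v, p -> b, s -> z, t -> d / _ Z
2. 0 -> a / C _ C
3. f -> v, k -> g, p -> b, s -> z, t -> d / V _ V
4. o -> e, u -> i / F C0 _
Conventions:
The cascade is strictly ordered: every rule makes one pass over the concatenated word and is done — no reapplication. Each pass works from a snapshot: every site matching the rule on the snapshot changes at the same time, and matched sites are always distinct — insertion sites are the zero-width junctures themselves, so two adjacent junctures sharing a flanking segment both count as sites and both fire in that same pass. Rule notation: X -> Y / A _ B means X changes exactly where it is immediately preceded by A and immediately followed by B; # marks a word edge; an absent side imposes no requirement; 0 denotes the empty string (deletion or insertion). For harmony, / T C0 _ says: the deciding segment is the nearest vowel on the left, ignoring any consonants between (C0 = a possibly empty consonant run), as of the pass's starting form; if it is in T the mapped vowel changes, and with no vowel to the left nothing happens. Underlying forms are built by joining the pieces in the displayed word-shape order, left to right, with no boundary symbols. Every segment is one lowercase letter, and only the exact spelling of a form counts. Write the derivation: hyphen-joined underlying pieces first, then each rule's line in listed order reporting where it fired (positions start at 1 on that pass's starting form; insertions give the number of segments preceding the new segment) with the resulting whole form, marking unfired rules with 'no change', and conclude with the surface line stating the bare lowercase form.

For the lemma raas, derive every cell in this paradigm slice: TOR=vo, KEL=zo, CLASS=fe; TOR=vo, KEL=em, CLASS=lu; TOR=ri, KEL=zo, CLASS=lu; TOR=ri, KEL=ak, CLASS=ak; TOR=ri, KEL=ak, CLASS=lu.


cell TOR=vo, KEL=zo, CLASS=fe:
underlying: raas-b-ka-to
1. f -> v, p -> b, s -> z, t -> d / _ Z: fires at position(s) 4: raazbkato
2. 0 -> a / C _ C: inserts after position(s) 4, 5: raazabakato
3. f -> v, k -> g, p -> b, s -> z, t -> d / V _ V: fires at position(s) 8, 10: raazabagado
4. o -> e, u -> i / F C0 _: no change
surface: raazabagado

cell TOR=vo, KEL=em, CLASS=lu:
underlying: raas-lo-ka-emu
1. f -> v, p -> b, s -> z, t -> d / _ Z: no change
2. 0 -> a / C _ C: inserts after position(s) 4: raasalokaemu
3. f -> v, k -> g, p -> b, s -> z, t -> d / V _ V: fires at position(s) 4, 8: raazalogaemu
4. o -> e, u -> i / F C0 _: fires at position(s) 12: raazalogaemi
surface: raazalogaemi

cell TOR=ri, KEL=zo, CLASS=lu:
underlying: raas-b-if-emu
1. f -> v, p -> b, s -> z, t -> d / _ Z: fires at position(s) 4: raazbifemu
2. 0 -> a / C _ C: inserts after position(s) 4: raazabifemu
3. f -> v, k -> g, p -> b, s -> z, t -> d / V _ V: fires at position(s) 8: raazabivemu
4. o -> e, u -> i / F C0 _: fires at position(s) 11: raazabivemi
surface: raazabivemi

cell TOR=ri, KEL=ak, CLASS=ak:
underlying: raas-at-if-r
1. f -> v, p -> b, s -> z, t -> d / _ Z: no change
2. 0 -> a / C _ C: inserts after position(s) 8: raasatifar
3. f -> v, k -> g, p -> b, s -> z, t -> d / V _ V: fires at position(s) 4, 6, 8: raazadivar
4. o -> e, u -> i / F C0 _: no change
surface: raazadivar

cell TOR=ri, KEL=ak, CLASS=lu:
underlying: raas-at-if-emu
1. f -> v, p -> b, s -> z, t -> d / _ Z: no change
2. 0 -> a / C _ C: no change
3. f -> v, k -> g, p -> b, s -> z, t -> d / V _ V: fires at position(s) 4, 6, 8: raazadivemu
4. o -> e, u -> i / F C0 _: fires at position(s) 11: raazadivemi
surface: raazadivemi


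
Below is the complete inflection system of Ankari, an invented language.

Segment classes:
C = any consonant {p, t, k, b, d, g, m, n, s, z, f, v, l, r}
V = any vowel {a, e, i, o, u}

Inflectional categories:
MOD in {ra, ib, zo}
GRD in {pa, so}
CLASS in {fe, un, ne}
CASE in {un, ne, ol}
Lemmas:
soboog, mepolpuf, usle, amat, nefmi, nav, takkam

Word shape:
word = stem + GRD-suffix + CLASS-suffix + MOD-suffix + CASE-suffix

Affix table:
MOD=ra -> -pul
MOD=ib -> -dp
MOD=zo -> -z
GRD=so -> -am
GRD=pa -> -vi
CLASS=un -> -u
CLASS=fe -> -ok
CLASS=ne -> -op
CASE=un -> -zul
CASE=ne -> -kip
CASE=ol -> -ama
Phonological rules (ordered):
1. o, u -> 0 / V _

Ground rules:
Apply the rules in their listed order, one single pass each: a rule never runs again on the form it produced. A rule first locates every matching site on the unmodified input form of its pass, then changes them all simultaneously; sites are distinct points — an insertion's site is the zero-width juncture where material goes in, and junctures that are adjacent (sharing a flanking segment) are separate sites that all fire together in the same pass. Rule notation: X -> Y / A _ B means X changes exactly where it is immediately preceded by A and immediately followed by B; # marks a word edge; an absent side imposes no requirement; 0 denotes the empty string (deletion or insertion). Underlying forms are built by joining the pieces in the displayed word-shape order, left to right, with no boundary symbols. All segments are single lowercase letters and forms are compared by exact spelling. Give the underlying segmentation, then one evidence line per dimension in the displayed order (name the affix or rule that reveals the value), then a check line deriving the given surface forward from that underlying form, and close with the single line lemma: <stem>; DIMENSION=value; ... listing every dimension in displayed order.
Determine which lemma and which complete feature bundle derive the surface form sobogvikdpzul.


underlying: soboog-vi-ok-dp-zul
MOD=ib - signalled by the affix -dp
GRD=pa - signalled by the affix -vi
CLASS=fe - signalled by the affix -ok
CASE=un - signalled by the affix -zul
check: soboogviokdpzul -> sobogvikdpzul
lemma: soboog; MOD=ib; GRD=pa; CLASS=fe; CASE=un


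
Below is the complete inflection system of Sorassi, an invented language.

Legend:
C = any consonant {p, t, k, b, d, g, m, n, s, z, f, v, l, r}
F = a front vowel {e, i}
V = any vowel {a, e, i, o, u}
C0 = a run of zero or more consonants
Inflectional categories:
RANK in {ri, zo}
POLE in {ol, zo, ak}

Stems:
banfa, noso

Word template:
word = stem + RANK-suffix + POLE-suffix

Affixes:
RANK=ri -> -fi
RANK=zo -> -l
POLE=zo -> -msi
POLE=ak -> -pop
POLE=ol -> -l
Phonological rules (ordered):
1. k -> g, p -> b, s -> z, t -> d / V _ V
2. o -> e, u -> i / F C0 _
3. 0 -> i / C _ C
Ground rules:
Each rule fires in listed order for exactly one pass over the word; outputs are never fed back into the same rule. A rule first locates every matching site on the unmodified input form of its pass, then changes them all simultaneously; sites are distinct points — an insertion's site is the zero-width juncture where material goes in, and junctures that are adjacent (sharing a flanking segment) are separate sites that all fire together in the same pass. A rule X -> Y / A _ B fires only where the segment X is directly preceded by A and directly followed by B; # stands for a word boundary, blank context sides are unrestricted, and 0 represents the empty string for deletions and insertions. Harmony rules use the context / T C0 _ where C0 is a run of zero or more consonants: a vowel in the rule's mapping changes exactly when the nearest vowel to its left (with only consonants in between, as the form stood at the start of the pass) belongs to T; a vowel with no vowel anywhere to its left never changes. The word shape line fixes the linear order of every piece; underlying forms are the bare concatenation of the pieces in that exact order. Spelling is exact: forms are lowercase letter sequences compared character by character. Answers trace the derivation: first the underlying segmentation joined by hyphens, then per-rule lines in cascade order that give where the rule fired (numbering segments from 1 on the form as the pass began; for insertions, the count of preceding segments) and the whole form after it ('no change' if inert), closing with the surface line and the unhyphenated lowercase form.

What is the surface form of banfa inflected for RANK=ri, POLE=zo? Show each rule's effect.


underlying: banfa-fi-msi
1. k -> g, p -> b, s -> z, t -> d / V _ V: no change
2. o -> e, u -> i / F C0 _: no change
3. 0 -> i / C _ C: inserts after position(s) 3, 8: banifafimisi
surface: banifafimisi


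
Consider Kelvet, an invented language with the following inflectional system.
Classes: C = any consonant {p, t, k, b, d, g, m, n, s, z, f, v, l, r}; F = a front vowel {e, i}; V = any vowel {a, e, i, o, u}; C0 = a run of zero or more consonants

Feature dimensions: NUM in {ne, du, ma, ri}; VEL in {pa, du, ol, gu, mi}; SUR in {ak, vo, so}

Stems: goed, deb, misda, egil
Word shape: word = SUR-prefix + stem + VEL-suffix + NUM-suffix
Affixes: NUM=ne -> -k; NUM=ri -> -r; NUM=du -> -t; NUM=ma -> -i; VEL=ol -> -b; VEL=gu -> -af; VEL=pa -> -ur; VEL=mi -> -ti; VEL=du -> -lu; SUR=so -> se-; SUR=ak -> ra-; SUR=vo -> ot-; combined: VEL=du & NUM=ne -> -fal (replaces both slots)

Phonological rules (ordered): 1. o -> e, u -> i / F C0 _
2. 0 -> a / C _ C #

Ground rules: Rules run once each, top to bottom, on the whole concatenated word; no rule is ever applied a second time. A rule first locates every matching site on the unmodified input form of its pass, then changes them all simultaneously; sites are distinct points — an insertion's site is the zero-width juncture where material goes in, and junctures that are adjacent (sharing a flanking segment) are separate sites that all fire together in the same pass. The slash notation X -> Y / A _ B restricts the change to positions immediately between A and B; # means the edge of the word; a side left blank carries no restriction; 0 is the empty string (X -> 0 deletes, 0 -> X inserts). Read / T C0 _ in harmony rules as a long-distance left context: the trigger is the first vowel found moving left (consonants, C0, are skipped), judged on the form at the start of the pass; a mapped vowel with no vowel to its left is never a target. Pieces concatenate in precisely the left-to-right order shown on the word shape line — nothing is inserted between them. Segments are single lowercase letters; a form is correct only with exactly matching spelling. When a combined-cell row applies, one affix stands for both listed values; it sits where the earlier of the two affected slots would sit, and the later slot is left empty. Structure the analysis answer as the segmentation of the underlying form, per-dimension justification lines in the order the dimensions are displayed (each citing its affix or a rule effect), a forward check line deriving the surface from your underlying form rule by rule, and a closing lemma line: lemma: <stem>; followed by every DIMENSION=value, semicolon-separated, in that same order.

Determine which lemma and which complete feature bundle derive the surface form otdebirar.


underlying: ot-deb-ur-r
NUM=ri - signalled by the affix -r
VEL=pa - signalled by the affix -ur
SUR=vo - signalled by the affix ot-
check: otdeburr -> otdebirr -> otdebirar
lemma: deb; NUM=ri; VEL=pa; SUR=vo


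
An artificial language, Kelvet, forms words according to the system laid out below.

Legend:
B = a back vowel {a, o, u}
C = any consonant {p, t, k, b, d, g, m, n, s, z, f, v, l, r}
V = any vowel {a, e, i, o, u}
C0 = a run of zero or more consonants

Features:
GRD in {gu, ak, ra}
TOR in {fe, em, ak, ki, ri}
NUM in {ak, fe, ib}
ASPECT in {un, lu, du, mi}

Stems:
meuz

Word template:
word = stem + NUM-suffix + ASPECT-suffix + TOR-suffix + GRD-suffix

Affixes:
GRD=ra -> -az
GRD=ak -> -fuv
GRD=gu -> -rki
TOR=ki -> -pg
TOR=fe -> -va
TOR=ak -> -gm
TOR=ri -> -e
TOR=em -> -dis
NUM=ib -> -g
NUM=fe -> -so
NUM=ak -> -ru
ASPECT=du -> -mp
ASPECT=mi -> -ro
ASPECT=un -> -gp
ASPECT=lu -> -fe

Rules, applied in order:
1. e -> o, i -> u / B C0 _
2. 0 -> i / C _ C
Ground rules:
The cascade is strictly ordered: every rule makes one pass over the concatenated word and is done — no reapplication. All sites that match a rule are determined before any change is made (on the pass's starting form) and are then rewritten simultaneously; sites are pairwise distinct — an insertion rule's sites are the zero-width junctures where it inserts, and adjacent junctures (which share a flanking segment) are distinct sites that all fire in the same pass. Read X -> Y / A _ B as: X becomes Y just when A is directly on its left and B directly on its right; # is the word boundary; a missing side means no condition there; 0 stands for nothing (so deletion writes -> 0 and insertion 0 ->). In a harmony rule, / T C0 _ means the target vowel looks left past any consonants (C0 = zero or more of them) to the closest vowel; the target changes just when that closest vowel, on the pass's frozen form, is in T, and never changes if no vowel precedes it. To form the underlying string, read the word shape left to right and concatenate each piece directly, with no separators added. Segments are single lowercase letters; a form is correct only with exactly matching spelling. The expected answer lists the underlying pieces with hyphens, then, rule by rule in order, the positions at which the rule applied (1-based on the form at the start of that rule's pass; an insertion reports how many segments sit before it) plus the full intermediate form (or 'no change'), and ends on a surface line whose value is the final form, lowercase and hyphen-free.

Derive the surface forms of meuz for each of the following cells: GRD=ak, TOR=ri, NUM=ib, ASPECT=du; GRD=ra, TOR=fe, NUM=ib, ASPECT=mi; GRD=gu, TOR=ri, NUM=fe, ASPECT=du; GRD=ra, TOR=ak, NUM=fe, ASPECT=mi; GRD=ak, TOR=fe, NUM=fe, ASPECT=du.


cell GRD=ak, TOR=ri, NUM=ib, ASPECT=du:
underlying: meuz-g-mp-e-fuv
1. e -> o, i -> u / B C0 _: fires at position(s) 8: meuzgmpofuv
2. 0 -> i / C _ C: inserts after position(s) 4, 5, 6: meuzigimipofuv
surface: meuzigimipofuv

cell GRD=ra, TOR=fe, NUM=ib, ASPECT=mi:
underlying: meuz-g-ro-va-az
1. e -> o, i -> u / B C0 _: no change
2. 0 -> i / C _ C: inserts after position(s) 4, 5: meuzigirovaaz
surface: meuzigirovaaz

cell GRD=gu, TOR=ri, NUM=fe, ASPECT=du:
underlying: meuz-so-mp-e-rki
1. e -> o, i -> u / B C0 _: fires at position(s) 9: meuzsomporki
2. 0 -> i / C _ C: inserts after position(s) 4, 7, 10: meuzisomiporiki
surface: meuzisomiporiki

cell GRD=ra, TOR=ak, NUM=fe, ASPECT=mi:
underlying: meuz-so-ro-gm-az
1. e -> o, i -> u / B C0 _: no change
2. 0 -> i / C _ C: inserts after position(s) 4, 9: meuzisorogimaz
surface: meuzisorogimaz

cell GRD=ak, TOR=fe, NUM=fe, ASPECT=du:
underlying: meuz-so-mp-va-fuv
1. e -> o, i -> u / B C0 _: no change
2. 0 -> i / C _ C: inserts after position(s) 4, 7, 8: meuzisomipivafuv
surface: meuzisomipivafuv


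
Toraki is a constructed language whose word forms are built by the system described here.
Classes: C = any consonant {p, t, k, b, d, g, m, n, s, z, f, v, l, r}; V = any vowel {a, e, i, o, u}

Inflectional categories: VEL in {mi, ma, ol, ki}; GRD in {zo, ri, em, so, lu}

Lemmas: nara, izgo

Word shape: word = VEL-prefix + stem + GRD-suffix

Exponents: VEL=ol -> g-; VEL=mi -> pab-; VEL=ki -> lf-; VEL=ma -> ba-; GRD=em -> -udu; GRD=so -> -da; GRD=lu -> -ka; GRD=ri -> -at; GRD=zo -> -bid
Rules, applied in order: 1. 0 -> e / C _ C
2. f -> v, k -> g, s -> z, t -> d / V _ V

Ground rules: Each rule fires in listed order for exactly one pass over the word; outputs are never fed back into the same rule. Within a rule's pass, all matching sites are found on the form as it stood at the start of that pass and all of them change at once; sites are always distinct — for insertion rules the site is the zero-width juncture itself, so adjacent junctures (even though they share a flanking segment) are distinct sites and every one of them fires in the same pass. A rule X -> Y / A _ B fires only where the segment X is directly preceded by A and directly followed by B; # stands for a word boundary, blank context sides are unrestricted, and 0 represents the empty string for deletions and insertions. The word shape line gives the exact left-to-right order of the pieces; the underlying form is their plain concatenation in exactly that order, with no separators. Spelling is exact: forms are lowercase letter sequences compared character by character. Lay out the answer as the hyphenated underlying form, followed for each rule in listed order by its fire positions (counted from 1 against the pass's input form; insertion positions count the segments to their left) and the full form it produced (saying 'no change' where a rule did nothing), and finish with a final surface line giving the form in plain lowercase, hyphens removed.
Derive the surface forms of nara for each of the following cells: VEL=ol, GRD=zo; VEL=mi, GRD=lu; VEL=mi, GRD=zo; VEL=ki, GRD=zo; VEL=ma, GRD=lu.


cell VEL=ol, GRD=zo:
underlying: g-nara-bid
1. 0 -> e / C _ C: inserts after position(s) 1: genarabid
2. f -> v, k -> g, s -> z, t -> d / V _ V: no change
surface: genarabid

cell VEL=mi, GRD=lu:
underlying: pab-nara-ka
1. 0 -> e / C _ C: inserts after position(s) 3: pabenaraka
2. f -> v, k -> g, s -> z, t -> d / V _ V: fires at position(s) 9: pabenaraga
surface: pabenaraga

cell VEL=mi, GRD=zo:
underlying: pab-nara-bid
1. 0 -> e / C _ C: inserts after position(s) 3: pabenarabid
2. f -> v, k -> g, s -> z, t -> d / V _ V: no change
surface: pabenarabid

cell VEL=ki, GRD=zo:
underlying: lf-nara-bid
1. 0 -> e / C _ C: inserts after position(s) 1, 2: lefenarabid
2. f -> v, k -> g, s -> z, t -> d / V _ V: fires at position(s) 3: levenarabid
surface: levenarabid

cell VEL=ma, GRD=lu:
underlying: ba-nara-ka
1. 0 -> e / C _ C: no change
2. f -> v, k -> g, s -> z, t -> d / V _ V: fires at position(s) 7: banaraga
surface: banaraga


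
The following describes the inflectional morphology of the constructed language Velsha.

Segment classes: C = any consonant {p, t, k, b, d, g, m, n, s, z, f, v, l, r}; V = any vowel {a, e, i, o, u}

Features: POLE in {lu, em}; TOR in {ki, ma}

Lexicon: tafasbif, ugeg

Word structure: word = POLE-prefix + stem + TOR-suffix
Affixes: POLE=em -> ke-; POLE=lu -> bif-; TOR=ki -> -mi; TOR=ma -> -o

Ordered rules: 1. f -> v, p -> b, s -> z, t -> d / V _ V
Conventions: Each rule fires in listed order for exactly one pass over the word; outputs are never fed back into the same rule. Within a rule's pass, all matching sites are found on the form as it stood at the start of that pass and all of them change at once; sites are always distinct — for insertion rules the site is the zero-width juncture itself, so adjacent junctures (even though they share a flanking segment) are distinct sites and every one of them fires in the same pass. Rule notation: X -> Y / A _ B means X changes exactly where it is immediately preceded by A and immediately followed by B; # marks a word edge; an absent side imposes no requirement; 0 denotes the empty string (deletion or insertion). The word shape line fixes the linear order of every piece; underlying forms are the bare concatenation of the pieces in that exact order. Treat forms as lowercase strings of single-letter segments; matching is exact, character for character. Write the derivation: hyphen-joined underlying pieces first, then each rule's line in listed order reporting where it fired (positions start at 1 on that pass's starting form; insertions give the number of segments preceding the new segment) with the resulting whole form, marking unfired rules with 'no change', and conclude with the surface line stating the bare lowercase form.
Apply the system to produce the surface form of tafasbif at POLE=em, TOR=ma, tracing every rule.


underlying: ke-tafasbif-o
1. f -> v, p -> b, s -> z, t -> d / V _ V: fires at position(s) 3, 5, 10: kedavasbivo
surface: kedavasbivo


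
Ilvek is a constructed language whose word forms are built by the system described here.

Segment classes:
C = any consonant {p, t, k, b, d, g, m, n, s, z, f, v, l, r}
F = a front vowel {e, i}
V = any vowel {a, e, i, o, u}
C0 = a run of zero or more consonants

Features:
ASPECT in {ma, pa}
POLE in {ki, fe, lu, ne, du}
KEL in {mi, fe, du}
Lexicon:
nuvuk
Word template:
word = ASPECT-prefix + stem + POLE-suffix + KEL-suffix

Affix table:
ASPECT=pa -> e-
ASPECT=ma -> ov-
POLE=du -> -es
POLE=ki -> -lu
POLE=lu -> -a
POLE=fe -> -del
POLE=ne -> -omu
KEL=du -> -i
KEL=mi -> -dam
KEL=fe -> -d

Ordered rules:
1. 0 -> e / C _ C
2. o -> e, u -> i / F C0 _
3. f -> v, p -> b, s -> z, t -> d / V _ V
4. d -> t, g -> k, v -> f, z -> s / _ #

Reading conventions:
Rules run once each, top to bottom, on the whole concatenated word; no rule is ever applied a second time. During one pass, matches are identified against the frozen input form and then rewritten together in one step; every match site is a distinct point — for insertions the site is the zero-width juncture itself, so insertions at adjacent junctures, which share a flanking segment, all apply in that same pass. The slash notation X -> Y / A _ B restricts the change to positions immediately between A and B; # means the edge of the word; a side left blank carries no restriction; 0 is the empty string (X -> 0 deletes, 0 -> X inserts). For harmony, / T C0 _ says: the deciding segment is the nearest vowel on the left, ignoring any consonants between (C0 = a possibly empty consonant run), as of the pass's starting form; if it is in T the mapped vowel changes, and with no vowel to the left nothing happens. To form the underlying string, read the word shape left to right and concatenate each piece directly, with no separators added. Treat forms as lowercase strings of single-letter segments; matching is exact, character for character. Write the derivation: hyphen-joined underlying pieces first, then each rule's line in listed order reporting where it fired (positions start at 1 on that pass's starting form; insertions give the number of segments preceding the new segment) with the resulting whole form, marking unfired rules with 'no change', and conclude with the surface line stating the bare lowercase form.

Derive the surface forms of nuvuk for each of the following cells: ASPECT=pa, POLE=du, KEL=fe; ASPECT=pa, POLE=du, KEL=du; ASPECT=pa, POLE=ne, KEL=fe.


cell ASPECT=pa, POLE=du, KEL=fe:
underlying: e-nuvuk-es-d
1. 0 -> e / C _ C: inserts after position(s) 8: enuvukesed
2. o -> e, u -> i / F C0 _: fires at position(s) 3: enivukesed
3. f -> v, p -> b, s -> z, t -> d / V _ V: fires at position(s) 8: enivukezed
4. d -> t, g -> k, v -> f, z -> s / _ #: fires at position(s) 10: enivukezet
surface: enivukezet

cell ASPECT=pa, POLE=du, KEL=du:
underlying: e-nuvuk-es-i
1. 0 -> e / C _ C: no change
2. o -> e, u -> i / F C0 _: fires at position(s) 3: enivukesi
3. f -> v, p -> b, s -> z, t -> d / V _ V: fires at position(s) 8: enivukezi
4. d -> t, g -> k, v -> f, z -> s / _ #: no change
surface: enivukezi

cell ASPECT=pa, POLE=ne, KEL=fe:
underlying: e-nuvuk-omu-d
1. 0 -> e / C _ C: no change
2. o -> e, u -> i / F C0 _: fires at position(s) 3: enivukomud
3. f -> v, p -> b, s -> z, t -> d / V _ V: no change
4. d -> t, g -> k, v -> f, z -> s / _ #: fires at position(s) 10: enivukomut
surface: enivukomut


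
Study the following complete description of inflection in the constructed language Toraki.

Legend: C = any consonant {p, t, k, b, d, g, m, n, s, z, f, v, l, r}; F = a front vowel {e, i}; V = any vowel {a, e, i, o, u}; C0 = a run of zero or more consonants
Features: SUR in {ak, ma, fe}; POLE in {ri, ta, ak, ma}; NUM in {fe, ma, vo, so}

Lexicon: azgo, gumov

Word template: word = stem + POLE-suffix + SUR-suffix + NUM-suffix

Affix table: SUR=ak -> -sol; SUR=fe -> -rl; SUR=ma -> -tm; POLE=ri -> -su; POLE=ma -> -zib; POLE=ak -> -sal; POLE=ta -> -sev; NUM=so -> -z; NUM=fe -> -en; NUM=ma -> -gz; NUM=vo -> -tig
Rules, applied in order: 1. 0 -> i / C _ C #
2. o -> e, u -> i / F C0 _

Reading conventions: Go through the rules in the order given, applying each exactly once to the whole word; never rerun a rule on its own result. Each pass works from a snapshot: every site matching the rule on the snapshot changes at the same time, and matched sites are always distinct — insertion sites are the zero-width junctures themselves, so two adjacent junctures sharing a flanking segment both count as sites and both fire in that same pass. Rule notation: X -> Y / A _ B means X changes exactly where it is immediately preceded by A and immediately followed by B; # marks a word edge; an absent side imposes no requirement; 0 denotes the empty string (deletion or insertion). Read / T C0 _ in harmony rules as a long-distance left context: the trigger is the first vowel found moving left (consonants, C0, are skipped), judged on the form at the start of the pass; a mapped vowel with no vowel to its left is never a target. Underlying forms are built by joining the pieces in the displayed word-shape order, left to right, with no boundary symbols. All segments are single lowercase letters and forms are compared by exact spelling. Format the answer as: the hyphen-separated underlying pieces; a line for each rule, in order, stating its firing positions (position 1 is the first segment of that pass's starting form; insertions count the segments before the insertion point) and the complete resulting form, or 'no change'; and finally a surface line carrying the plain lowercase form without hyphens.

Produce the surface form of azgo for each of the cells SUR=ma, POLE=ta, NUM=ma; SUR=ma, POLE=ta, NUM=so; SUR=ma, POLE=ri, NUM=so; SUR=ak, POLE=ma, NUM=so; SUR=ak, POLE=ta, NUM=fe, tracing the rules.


cell SUR=ma, POLE=ta, NUM=ma:
underlying: azgo-sev-tm-gz
1. 0 -> i / C _ C #: inserts after position(s) 10: azgosevtmgiz
2. o -> e, u -> i / F C0 _: no change
surface: azgosevtmgiz

cell SUR=ma, POLE=ta, NUM=so:
underlying: azgo-sev-tm-z
1. 0 -> i / C _ C #: inserts after position(s) 9: azgosevtmiz
2. o -> e, u -> i / F C0 _: no change
surface: azgosevtmiz

cell SUR=ma, POLE=ri, NUM=so:
underlying: azgo-su-tm-z
1. 0 -> i / C _ C #: inserts after position(s) 8: azgosutmiz
2. o -> e, u -> i / F C0 _: no change
surface: azgosutmiz

cell SUR=ak, POLE=ma, NUM=so:
underlying: azgo-zib-sol-z
1. 0 -> i / C _ C #: inserts after position(s) 10: azgozibsoliz
2. o -> e, u -> i / F C0 _: fires at position(s) 9: azgozibseliz
surface: azgozibseliz

cell SUR=ak, POLE=ta, NUM=fe:
underlying: azgo-sev-sol-en
1. 0 -> i / C _ C #: no change
2. o -> e, u -> i / F C0 _: fires at position(s) 9: azgosevselen
surface: azgosevselen


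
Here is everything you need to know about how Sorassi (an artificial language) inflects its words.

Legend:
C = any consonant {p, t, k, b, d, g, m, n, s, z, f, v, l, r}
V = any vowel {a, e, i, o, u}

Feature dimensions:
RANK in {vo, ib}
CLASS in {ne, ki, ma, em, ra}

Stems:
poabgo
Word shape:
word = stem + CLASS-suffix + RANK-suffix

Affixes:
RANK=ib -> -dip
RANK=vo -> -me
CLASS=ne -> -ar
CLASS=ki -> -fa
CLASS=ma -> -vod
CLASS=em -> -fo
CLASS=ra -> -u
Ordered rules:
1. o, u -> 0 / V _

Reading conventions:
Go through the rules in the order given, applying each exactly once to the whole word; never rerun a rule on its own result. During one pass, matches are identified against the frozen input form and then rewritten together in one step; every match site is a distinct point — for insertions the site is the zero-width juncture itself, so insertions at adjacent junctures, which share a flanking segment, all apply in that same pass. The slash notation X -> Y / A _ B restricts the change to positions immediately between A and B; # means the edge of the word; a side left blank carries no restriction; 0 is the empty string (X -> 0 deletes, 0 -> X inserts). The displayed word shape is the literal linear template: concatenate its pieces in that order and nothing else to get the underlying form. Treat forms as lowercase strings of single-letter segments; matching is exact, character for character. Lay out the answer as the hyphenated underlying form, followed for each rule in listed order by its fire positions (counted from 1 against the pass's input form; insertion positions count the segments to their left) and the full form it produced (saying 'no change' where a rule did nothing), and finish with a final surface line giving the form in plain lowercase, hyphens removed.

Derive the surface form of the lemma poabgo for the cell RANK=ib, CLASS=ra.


underlying: poabgo-u-dip
1. o, u -> 0 / V _: fires at position(s) 7: poabgodip
surface: poabgodip


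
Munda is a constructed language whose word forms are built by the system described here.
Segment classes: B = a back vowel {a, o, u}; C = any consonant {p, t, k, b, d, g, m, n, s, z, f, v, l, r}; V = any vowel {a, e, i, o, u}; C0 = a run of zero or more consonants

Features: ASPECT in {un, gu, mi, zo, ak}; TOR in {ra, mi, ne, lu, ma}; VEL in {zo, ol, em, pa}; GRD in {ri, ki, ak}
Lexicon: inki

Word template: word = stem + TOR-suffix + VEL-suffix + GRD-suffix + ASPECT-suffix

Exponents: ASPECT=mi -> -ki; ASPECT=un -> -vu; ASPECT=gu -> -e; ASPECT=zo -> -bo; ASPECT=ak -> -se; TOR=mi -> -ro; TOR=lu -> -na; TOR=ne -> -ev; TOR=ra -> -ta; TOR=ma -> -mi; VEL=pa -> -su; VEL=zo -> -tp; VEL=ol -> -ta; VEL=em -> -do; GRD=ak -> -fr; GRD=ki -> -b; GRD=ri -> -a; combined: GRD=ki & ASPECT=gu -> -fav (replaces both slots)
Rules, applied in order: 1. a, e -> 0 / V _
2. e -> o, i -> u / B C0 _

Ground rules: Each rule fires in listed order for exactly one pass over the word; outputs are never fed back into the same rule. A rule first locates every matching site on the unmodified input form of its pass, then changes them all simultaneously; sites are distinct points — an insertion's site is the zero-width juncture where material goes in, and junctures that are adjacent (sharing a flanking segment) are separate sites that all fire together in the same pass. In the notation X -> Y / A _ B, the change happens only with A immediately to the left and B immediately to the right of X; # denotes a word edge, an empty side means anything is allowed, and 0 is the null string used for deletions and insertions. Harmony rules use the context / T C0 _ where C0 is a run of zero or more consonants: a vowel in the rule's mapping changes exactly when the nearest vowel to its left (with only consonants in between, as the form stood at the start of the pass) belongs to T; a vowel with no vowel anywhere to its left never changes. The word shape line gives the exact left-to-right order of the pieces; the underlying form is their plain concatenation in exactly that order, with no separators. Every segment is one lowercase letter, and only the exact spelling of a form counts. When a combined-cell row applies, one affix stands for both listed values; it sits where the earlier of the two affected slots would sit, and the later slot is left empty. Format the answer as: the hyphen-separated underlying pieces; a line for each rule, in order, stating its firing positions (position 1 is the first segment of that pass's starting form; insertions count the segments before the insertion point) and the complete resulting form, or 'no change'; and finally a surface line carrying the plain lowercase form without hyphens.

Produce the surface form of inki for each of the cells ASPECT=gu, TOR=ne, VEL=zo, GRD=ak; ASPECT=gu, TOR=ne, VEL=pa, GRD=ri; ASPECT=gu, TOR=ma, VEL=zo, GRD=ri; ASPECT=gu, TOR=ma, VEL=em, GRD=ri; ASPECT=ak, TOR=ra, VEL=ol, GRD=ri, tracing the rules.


cell ASPECT=gu, TOR=ne, VEL=zo, GRD=ak:
underlying: inki-ev-tp-fr-e
1. a, e -> 0 / V _: fires at position(s) 5: inkivtpfre
2. e -> o, i -> u / B C0 _: no change
surface: inkivtpfre

cell ASPECT=gu, TOR=ne, VEL=pa, GRD=ri:
underlying: inki-ev-su-a-e
1. a, e -> 0 / V _: fires at position(s) 5, 9, 10: inkivsu
2. e -> o, i -> u / B C0 _: no change
surface: inkivsu

cell ASPECT=gu, TOR=ma, VEL=zo, GRD=ri:
underlying: inki-mi-tp-a-e
1. a, e -> 0 / V _: fires at position(s) 10: inkimitpa
2. e -> o, i -> u / B C0 _: no change
surface: inkimitpa

cell ASPECT=gu, TOR=ma, VEL=em, GRD=ri:
underlying: inki-mi-do-a-e
1. a, e -> 0 / V _: fires at position(s) 9, 10: inkimido
2. e -> o, i -> u / B C0 _: no change
surface: inkimido

cell ASPECT=ak, TOR=ra, VEL=ol, GRD=ri:
underlying: inki-ta-ta-a-se
1. a, e -> 0 / V _: fires at position(s) 9: inkitatase
2. e -> o, i -> u / B C0 _: fires at position(s) 10: inkitataso
surface: inkitataso


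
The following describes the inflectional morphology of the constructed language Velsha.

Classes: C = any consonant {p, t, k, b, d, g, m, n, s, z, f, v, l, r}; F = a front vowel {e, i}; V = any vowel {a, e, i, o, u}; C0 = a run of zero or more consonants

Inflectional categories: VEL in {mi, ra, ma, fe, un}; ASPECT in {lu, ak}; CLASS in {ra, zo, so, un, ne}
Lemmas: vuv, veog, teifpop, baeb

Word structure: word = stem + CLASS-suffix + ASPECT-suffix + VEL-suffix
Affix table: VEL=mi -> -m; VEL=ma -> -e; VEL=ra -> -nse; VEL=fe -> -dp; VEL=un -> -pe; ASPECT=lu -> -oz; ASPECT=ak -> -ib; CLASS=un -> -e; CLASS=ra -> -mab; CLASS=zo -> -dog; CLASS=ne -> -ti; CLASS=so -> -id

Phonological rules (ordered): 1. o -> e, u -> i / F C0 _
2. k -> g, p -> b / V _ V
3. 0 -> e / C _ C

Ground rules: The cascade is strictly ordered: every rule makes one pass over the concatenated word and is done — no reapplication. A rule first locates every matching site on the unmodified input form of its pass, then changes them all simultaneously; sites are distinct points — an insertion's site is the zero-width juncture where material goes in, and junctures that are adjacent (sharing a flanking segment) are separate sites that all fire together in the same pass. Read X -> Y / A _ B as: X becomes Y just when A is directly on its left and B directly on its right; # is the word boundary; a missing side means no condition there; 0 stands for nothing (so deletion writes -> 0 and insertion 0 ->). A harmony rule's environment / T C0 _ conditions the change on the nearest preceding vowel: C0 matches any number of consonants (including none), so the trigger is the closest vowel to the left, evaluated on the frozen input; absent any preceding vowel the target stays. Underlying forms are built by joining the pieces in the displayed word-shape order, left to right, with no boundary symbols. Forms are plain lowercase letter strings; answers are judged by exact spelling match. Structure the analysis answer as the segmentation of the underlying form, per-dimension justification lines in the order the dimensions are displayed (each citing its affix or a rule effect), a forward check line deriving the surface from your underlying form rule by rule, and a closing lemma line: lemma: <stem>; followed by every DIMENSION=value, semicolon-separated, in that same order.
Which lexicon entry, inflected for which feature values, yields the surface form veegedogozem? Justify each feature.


underlying: veog-dog-oz-m
VEL=mi - signalled by the affix -m
ASPECT=lu - signalled by the affix -oz
CLASS=zo - signalled by the affix -dog
check: veogdogozm -> veegdogozm -> veegdogozm -> veegedogozem
lemma: veog; VEL=mi; ASPECT=lu; CLASS=zo
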